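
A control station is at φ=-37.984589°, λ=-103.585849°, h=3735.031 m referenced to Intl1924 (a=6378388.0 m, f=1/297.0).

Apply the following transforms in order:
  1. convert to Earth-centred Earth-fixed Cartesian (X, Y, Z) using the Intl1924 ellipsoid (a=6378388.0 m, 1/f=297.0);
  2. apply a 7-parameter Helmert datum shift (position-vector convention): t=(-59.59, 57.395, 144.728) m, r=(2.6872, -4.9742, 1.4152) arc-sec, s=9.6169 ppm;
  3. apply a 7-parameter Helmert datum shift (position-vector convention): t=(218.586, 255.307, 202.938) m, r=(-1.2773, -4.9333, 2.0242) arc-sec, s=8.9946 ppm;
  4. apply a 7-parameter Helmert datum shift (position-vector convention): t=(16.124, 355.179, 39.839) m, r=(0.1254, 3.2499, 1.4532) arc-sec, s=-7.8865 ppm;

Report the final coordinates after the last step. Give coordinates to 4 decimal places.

start: φ=-37.984589°, λ=-103.585849°, h=3735.031 m
→ ECEF (a=6378388.000, f=1/297.0): X=-1183119.7022, Y=-4895720.9502, Z=-3906458.0205
→ Helmert 7p (PV): X=-1183062.8723, Y=-4895667.8610, Z=-3906443.1741
→ Helmert 7p (PV): X=-1182713.4505, Y=-4895492.3897, Z=-3906273.3521
→ Helmert 7p (PV): X=-1182715.0556, Y=-4895104.5601, Z=-3906187.0478

X=-1182715.0556 m, Y=-4895104.5601 m, Z=-3906187.0478 m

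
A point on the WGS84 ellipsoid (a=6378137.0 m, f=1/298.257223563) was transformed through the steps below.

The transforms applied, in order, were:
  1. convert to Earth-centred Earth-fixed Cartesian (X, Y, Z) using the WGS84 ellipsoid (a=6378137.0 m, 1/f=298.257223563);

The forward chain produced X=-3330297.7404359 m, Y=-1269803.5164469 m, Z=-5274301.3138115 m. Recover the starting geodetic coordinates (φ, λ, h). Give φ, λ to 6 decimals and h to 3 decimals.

φ=-56.128960°, λ=-159.128737°, h=2219.871 m

start: X=-3330297.7404, Y=-1269803.5164, Z=-5274301.3138 m
→ geod (Bowring, a=6378137.000): φ=-56.12896000°, λ=-159.12873700°, h=2219.8710 m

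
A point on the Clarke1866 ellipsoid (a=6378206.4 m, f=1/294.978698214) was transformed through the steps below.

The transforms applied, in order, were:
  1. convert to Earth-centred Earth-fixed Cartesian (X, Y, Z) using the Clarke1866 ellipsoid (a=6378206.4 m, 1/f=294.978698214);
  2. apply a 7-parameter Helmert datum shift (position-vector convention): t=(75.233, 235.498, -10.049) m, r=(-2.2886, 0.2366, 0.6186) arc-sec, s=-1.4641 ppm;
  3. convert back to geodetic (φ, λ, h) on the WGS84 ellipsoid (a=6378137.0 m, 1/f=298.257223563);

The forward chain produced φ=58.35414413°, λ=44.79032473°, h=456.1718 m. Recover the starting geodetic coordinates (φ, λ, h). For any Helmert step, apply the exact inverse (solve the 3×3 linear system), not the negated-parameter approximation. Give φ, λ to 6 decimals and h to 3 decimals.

φ=58.358271°, λ=44.787551°, h=462.023 m

start: φ=58.354144°, λ=44.790325°, h=456.172 m
→ ECEF (a=6378137.000, f=1/298.257223563): X=2380858.0074, Y=2363495.8540, Z=5406925.1346
→ Helmert⁻¹: X=2380787.1453, Y=2363196.6831, Z=5406972.0516
→ geod (Bowring, a=6378206.400): φ=58.35827100°, λ=44.78755100°, h=462.0230 m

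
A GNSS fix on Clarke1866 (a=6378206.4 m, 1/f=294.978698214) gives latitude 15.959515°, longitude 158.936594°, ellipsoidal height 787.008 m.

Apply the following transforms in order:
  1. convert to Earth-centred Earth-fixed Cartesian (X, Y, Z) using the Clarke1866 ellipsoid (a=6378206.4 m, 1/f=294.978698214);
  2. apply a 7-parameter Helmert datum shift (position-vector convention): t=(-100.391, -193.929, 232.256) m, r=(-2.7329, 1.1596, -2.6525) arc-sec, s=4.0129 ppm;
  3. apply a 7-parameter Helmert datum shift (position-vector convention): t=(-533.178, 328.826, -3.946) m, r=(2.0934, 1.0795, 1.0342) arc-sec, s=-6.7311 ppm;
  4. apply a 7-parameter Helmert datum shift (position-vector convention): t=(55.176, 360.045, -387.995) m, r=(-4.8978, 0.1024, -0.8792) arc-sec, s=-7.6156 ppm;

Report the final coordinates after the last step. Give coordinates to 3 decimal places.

X=-5725265.183 m, Y=2205402.097 m, Z=1742359.156 m

start: φ=15.959515°, λ=158.936594°, h=787.008 m
→ ECEF (a=6378206.400, f=1/294.978698214): X=-5724792.4341, Y=2204813.8369, Z=1742531.0580
→ Helmert 7p (PV): X=-5724877.6485, Y=2204725.4626, Z=1742773.2782
→ Helmert 7p (PV): X=-5725374.2252, Y=2204993.0569, Z=1742809.9385
→ Helmert 7p (PV): X=-5725265.1831, Y=2205402.0968, Z=1742359.1557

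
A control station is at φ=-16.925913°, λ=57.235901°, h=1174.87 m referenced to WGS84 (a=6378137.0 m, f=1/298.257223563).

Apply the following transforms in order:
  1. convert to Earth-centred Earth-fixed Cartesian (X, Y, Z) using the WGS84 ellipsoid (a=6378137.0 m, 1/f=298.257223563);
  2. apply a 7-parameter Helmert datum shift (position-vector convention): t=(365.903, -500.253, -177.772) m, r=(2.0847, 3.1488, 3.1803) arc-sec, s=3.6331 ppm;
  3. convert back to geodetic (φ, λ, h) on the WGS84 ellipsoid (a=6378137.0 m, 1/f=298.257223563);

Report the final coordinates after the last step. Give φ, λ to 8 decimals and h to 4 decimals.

φ=-16.92802102°, λ=57.23167260°, h=1036.8119 m

start: φ=-16.925913°, λ=57.235901°, h=1174.870 m
→ ECEF (a=6378137.000, f=1/298.257223563): X=3303752.7571, Y=5133482.0699, Z=-1845333.0455
→ Helmert 7p (PV): X=3304023.3414, Y=5133070.0572, Z=-1845516.0726
→ geod (Bowring, a=6378137.000): φ=-16.92802102°, λ=57.23167260°, h=1036.8119 m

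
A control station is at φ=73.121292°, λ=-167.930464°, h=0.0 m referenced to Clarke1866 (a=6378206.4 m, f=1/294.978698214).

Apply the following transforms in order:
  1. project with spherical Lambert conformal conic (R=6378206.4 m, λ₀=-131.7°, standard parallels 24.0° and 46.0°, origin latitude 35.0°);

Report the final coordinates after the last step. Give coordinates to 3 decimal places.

E=-1536845.109 m, N=4863494.643 m

start: φ=73.121292°, λ=-167.930464°, h=0.000 m
→ lcc (R=6378206.4, λ₀=-131.7°): E=-1536845.1091, N=4863494.6434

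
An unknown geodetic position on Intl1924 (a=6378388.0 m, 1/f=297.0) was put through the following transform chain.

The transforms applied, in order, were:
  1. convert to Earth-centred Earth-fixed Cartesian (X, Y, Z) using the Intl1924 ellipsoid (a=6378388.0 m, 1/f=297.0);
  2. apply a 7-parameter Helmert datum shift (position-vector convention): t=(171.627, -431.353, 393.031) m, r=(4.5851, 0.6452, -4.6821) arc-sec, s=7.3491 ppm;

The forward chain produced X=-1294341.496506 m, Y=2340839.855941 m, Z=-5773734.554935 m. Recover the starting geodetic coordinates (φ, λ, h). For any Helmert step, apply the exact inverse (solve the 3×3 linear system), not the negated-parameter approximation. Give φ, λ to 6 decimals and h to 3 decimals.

φ=-65.288607°, λ=118.940953°, h=3055.111 m

start: X=-1294341.4965, Y=2340839.8559, Z=-5773734.5549 m
→ Helmert⁻¹: X=-1294538.6901, Y=2341096.2630, Z=-5774141.2416
→ geod (Bowring, a=6378388.000): φ=-65.28860700°, λ=118.94095300°, h=3055.1110 m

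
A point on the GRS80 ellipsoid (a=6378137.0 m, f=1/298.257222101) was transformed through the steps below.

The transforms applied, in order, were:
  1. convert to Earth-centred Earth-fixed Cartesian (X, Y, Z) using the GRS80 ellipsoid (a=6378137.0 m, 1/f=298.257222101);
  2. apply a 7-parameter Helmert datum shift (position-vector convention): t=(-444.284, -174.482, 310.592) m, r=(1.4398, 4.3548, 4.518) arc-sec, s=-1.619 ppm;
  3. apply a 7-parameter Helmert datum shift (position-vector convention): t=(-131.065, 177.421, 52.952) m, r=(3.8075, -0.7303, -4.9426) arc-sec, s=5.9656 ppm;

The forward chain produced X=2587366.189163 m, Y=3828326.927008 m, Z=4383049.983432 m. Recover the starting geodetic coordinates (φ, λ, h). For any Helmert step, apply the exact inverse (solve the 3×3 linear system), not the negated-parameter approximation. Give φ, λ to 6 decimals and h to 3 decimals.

start: X=2587366.1892, Y=3828326.9270, Z=4383049.9834 m
→ Helmert⁻¹: X=2587405.6018, Y=3828269.5744, Z=4382891.0563
→ Helmert⁻¹: X=2587845.4042, Y=3828424.1630, Z=4382615.4723
→ geod (Bowring, a=6378137.000): φ=43.67543500°, λ=55.94304600°, h=775.5730 m

φ=43.675435°, λ=55.943046°, h=775.573 m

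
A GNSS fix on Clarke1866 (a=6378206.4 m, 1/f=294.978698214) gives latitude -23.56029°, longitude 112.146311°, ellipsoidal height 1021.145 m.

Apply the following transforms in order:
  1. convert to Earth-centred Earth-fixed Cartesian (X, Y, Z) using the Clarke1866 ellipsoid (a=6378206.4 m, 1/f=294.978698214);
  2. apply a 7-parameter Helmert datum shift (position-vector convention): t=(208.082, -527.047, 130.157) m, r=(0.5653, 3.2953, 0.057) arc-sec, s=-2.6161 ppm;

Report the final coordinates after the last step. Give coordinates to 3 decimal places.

X=-2205353.684 m, Y=5418450.112 m, Z=-2533792.532 m

start: φ=-23.560290°, λ=112.146311°, h=1021.145 m
→ ECEF (a=6378206.400, f=1/294.978698214): X=-2205525.5553, Y=5418985.0002, Z=-2533979.4055
→ Helmert 7p (PV): X=-2205353.6838, Y=5418450.1119, Z=-2533792.5323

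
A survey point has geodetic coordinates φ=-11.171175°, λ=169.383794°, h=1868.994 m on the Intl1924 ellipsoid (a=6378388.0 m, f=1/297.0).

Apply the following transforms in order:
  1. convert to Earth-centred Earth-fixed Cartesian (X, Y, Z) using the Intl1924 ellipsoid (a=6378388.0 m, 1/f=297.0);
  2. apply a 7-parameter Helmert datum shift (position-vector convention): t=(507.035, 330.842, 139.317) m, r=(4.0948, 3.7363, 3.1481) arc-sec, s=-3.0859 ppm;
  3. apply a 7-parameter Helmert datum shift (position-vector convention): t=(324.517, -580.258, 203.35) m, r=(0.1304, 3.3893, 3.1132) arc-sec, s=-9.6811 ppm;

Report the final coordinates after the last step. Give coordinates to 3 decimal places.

start: φ=-11.171175°, λ=169.383794°, h=1868.994 m
→ ECEF (a=6378388.000, f=1/297.0): X=-6153004.9409, Y=1153304.9898, Z=-1227963.5299
→ Helmert 7p (PV): X=-6152518.7639, Y=1153562.7410, Z=-1227686.0722
→ Helmert 7p (PV): X=-6152172.2674, Y=1152879.2309, Z=-1227369.0117

X=-6152172.267 m, Y=1152879.231 m, Z=-1227369.012 m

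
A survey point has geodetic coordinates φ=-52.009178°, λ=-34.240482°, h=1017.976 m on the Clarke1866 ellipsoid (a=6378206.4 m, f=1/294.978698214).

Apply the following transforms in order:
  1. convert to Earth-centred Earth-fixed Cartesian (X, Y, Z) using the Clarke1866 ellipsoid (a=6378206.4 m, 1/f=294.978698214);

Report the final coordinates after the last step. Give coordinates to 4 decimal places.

X=3252929.2648 m, Y=-2214049.8979 m, Z=-5004030.4628 m

start: φ=-52.009178°, λ=-34.240482°, h=1017.976 m
→ ECEF (a=6378206.400, f=1/294.978698214): X=3252929.2648, Y=-2214049.8979, Z=-5004030.4628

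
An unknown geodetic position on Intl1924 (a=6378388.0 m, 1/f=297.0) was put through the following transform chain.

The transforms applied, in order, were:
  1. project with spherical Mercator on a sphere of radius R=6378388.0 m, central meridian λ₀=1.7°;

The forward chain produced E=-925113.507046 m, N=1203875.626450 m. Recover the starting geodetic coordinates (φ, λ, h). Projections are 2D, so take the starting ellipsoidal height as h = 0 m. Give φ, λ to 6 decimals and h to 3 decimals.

φ=10.750532°, λ=-6.610109°, h=0.000 m

start: E=-925113.5070, N=1203875.6264 m
→ merc⁻¹: φ=10.75053200°, λ=-6.61010900°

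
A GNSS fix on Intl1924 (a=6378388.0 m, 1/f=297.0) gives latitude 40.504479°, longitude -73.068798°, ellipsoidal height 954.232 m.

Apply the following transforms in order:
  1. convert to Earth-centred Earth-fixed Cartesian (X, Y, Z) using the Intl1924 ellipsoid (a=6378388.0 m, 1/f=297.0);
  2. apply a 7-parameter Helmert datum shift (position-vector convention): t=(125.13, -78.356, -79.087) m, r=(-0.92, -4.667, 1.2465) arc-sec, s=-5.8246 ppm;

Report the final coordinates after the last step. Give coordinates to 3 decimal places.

X=1414656.171 m, Y=-4646936.289 m, Z=4121376.957 m

start: φ=40.504479°, λ=-73.068798°, h=954.232 m
→ ECEF (a=6378388.000, f=1/297.0): X=1414604.4508, Y=-4646911.9312, Z=4121427.3161
→ Helmert 7p (PV): X=1414656.1714, Y=-4646936.2895, Z=4121376.9569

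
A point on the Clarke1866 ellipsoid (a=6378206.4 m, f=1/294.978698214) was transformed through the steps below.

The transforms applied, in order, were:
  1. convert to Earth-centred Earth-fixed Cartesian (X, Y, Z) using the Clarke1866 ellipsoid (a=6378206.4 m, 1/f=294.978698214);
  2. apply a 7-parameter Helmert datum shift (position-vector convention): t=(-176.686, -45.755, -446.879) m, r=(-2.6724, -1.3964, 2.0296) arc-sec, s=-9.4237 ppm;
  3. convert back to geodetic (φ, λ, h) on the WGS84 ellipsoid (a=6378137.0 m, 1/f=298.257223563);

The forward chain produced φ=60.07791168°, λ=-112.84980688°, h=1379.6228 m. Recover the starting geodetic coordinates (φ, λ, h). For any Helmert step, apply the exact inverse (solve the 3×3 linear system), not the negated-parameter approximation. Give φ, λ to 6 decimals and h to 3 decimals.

start: φ=60.077912°, λ=-112.849807°, h=1379.623 m
→ ECEF (a=6378137.000, f=1/298.257223563): X=-1238836.4030, Y=-2939918.7703, Z=5506007.9317
→ Helmert⁻¹: X=-1238663.0399, Y=-2939959.8746, Z=5506476.9974
→ geod (Bowring, a=6378206.400): φ=60.08208900°, λ=-112.84665100°, h=1880.6630 m

φ=60.082089°, λ=-112.846651°, h=1880.663 m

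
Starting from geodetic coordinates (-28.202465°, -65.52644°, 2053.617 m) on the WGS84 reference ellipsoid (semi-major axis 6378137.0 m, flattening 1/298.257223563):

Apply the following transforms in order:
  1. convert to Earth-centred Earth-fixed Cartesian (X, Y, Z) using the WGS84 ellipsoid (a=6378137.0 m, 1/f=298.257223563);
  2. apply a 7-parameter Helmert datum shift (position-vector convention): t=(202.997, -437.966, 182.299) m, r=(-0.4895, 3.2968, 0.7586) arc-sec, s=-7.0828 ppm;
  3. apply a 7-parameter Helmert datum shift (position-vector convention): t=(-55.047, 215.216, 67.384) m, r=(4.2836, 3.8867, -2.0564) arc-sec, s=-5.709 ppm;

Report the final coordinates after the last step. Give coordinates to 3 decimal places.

start: φ=-28.202465°, λ=-65.526440°, h=2053.617 m
→ ECEF (a=6378137.000, f=1/298.257223563): X=2331099.6160, Y=-5121392.8669, Z=-2997268.1813
→ Helmert 7p (PV): X=2331257.0316, Y=-5121793.0988, Z=-2997089.7579
→ Helmert 7p (PV): X=2331081.1383, Y=-5121509.6426, Z=-2997155.5578

X=2331081.138 m, Y=-5121509.643 m, Z=-2997155.558 m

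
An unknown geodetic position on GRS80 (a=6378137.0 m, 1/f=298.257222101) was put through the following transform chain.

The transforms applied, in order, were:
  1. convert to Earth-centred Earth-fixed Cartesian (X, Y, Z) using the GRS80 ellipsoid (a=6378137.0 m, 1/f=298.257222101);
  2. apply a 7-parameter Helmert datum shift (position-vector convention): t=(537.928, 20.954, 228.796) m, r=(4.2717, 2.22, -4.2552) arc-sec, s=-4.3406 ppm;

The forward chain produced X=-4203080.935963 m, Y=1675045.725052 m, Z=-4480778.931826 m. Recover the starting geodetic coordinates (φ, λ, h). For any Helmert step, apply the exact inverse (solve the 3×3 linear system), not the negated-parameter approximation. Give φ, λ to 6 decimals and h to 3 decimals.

φ=-44.913187°, λ=158.276146°, h=829.639 m

start: X=-4203080.9360, Y=1675045.7251, Z=-4480778.9318 m
→ Helmert⁻¹: X=-4203623.4326, Y=1674852.5191, Z=-4481107.1070
→ geod (Bowring, a=6378137.000): φ=-44.91318700°, λ=158.27614600°, h=829.6390 m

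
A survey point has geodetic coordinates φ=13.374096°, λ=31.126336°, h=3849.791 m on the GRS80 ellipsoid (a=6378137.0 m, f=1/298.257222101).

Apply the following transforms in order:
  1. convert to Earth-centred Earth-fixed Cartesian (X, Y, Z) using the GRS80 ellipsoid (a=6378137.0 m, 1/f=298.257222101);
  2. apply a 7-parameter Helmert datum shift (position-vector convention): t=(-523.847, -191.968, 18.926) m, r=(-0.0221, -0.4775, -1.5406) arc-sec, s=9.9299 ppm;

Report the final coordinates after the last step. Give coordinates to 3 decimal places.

start: φ=13.374096°, λ=31.126336°, h=3849.791 m
→ ECEF (a=6378137.000, f=1/298.257222101): X=5315962.8067, Y=3210127.3660, Z=1466591.2922
→ Helmert 7p (PV): X=5315512.3283, Y=3209927.7258, Z=1466636.7439

X=5315512.328 m, Y=3209927.726 m, Z=1466636.744 m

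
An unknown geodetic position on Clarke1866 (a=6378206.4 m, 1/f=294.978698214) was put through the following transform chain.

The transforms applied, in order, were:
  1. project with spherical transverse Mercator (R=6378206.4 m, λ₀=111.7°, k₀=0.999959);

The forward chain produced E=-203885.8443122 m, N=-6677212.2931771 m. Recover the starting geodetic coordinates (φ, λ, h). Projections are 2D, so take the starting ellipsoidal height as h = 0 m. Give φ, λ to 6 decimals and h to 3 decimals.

φ=-59.933611°, λ=108.042911°, h=0.000 m

start: E=-203885.8443, N=-6677212.2932 m
→ tm⁻¹: φ=-59.93361100°, λ=108.04291100°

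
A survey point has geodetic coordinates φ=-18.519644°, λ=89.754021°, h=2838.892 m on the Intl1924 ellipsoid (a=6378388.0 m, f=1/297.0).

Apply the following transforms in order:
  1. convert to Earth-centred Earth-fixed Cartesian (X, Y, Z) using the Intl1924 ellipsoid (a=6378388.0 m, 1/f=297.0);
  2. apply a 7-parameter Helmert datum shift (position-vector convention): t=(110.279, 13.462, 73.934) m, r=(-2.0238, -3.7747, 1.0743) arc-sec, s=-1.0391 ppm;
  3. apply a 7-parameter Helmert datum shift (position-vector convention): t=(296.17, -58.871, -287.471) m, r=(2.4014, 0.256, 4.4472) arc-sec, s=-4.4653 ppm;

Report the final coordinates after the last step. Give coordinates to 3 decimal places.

X=26264.206 m, Y=6052695.802 m, Z=-2014121.452 m

start: φ=-18.519644°, λ=89.754021°, h=2838.892 m
→ ECEF (a=6378388.000, f=1/297.0): X=25985.5701, Y=6052770.1433, Z=-2013930.5233
→ Helmert 7p (PV): X=26101.1526, Y=6052757.6912, Z=-2013913.4087
→ Helmert 7p (PV): X=26264.2058, Y=6052695.8021, Z=-2014121.4516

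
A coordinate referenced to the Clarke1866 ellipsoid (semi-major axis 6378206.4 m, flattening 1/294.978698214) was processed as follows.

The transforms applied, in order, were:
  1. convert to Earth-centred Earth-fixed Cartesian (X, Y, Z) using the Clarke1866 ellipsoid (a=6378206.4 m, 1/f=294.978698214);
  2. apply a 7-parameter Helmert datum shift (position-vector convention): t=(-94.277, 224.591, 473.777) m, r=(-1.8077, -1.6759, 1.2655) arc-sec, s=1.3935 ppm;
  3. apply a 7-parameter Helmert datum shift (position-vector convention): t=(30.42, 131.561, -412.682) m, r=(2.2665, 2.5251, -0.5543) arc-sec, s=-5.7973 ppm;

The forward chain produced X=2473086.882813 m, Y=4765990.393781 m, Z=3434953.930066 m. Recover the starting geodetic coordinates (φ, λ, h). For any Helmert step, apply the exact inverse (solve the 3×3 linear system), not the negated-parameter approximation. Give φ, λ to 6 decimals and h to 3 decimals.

start: X=2473086.8828, Y=4765990.3938, Z=3434953.9301 m
→ Helmert⁻¹: X=2473015.9365, Y=4765930.8567, Z=3435364.4333
→ Helmert⁻¹: X=2473163.9146, Y=4765654.3476, Z=3434907.5414
→ geod (Bowring, a=6378206.400): φ=32.78577400°, λ=62.57268300°, h=1995.0450 m

φ=32.785774°, λ=62.572683°, h=1995.045 m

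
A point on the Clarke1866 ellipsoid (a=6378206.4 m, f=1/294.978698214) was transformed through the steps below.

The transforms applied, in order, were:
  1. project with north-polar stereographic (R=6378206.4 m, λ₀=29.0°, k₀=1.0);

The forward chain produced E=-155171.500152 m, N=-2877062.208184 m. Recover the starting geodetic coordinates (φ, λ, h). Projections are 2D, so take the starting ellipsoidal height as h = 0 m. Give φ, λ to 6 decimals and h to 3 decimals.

φ=64.544764°, λ=25.912800°, h=0.000 m

start: E=-155171.5002, N=-2877062.2082 m
→ stereo⁻¹: φ=64.54476400°, λ=25.91280000°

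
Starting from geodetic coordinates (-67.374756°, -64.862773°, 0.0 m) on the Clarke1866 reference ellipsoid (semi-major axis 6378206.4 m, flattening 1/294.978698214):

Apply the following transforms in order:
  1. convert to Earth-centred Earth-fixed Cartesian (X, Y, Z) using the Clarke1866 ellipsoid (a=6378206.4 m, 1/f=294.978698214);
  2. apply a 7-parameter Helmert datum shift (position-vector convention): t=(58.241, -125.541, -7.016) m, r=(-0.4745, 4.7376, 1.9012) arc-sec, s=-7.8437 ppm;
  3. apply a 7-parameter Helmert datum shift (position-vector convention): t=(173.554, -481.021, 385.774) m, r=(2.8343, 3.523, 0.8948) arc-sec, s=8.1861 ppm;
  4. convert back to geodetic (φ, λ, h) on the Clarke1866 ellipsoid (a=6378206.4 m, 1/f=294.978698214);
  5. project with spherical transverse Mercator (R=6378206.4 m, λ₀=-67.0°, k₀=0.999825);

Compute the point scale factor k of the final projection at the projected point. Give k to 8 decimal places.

0.99992751

start: φ=-67.374756°, λ=-64.862773°, h=0.000 m
→ ECEF (a=6378206.400, f=1/294.978698214): X=1045323.9575, Y=-2227758.5393, Z=-5864429.6974
→ Helmert 7p (PV): X=1045259.8367, Y=-2227870.4622, Z=-5864409.5992
→ Helmert 7p (PV): X=1045351.4473, Y=-2228284.6023, Z=-5864120.2986
→ geod (Bowring, a=6378206.400): φ=-67.36965057°, λ=-64.86739564°, h=-97.8561 m
→ into tm (λ₀=-67.0°): φ=-67.36965057°, λ−λ₀=2.13260436°
scale k = 0.99992751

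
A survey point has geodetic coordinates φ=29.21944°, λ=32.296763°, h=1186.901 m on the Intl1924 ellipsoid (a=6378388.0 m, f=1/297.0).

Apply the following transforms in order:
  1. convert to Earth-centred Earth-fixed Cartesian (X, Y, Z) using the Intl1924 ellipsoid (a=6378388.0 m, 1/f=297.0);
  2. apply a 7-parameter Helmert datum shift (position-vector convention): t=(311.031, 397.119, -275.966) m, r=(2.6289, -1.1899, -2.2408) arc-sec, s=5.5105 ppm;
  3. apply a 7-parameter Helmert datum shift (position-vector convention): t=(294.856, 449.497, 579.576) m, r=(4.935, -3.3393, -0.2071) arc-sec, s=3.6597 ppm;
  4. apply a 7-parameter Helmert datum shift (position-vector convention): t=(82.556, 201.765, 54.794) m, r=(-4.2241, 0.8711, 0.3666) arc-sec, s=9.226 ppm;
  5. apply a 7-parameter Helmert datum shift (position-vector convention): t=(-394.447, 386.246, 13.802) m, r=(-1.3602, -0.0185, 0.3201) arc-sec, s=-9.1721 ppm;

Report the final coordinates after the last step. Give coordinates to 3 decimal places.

X=4710511.322 m, Y=2978686.867 m, Z=3096288.016 m

start: φ=29.219440°, λ=32.296763°, h=1186.901 m
→ ECEF (a=6378388.000, f=1/297.0): X=4710203.6349, Y=2977294.6870, Z=3095774.7324
→ Helmert 7p (PV): X=4710555.1071, Y=2977617.5852, Z=3095580.9446
→ Helmert 7p (PV): X=4710820.0763, Y=2977999.1859, Z=3096319.3522
→ Helmert 7p (PV): X=4710953.8779, Y=2978300.2089, Z=3096321.8308
→ Helmert 7p (PV): X=4710511.3219, Y=2978686.8667, Z=3096288.0155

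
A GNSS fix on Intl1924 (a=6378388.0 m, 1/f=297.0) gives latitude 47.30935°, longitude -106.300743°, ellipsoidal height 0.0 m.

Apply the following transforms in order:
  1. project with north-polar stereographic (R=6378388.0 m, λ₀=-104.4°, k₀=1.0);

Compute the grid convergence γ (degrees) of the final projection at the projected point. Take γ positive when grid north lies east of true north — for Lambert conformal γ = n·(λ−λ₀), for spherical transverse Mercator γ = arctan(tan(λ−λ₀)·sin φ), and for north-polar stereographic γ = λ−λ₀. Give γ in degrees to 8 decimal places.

start: φ=47.309350°, λ=-106.300743°, h=0.000 m
→ into stereo (λ₀=-104.4°): φ=47.30935000°, λ−λ₀=-1.90074300°
convergence γ = -1.90074300°

-1.90074300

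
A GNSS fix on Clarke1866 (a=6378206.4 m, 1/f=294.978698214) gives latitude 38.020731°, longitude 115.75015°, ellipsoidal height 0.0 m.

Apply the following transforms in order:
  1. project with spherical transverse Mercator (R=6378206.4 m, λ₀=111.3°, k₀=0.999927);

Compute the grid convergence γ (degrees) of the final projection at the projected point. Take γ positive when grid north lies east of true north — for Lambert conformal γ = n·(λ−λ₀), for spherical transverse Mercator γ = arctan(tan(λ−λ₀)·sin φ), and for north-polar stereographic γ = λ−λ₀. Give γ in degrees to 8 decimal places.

2.74447886

start: φ=38.020731°, λ=115.750150°, h=0.000 m
→ into tm (λ₀=111.3°): φ=38.02073100°, λ−λ₀=4.45015000°
convergence γ = 2.74447886°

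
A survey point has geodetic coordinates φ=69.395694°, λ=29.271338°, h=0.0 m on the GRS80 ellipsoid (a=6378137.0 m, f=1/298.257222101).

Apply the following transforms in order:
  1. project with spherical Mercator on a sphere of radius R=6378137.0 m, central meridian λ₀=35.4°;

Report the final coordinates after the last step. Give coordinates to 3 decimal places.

start: φ=69.395694°, λ=29.271338°, h=0.000 m
→ merc (R=6378137.0, λ₀=35.4°): E=-682239.5331, N=10874820.7070

E=-682239.533 m, N=10874820.707 m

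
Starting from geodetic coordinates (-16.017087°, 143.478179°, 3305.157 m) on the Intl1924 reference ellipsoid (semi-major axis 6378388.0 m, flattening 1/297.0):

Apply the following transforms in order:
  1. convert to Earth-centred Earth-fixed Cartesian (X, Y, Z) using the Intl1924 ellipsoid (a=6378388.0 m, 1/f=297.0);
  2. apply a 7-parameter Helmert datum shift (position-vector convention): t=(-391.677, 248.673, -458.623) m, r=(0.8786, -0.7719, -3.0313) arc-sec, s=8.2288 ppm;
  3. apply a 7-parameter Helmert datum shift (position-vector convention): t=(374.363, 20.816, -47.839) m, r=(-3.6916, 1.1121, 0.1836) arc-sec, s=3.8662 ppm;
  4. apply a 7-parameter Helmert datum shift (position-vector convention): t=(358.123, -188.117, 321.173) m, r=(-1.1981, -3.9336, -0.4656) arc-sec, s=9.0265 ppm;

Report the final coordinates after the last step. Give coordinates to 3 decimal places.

X=-4930365.261 m, Y=3651629.998 m, Z=-1749857.532 m

start: φ=-16.017087°, λ=143.478179°, h=3305.157 m
→ ECEF (a=6378388.000, f=1/297.0): X=-4930691.0666, Y=3651426.3268, Z=-1749478.3706
→ Helmert 7p (PV): X=-4931063.1078, Y=3651784.9616, Z=-1749954.2882
→ Helmert 7p (PV): X=-4930720.4949, Y=3651784.1871, Z=-1750047.6640
→ Helmert 7p (PV): X=-4930365.2610, Y=3651629.9978, Z=-1749857.5324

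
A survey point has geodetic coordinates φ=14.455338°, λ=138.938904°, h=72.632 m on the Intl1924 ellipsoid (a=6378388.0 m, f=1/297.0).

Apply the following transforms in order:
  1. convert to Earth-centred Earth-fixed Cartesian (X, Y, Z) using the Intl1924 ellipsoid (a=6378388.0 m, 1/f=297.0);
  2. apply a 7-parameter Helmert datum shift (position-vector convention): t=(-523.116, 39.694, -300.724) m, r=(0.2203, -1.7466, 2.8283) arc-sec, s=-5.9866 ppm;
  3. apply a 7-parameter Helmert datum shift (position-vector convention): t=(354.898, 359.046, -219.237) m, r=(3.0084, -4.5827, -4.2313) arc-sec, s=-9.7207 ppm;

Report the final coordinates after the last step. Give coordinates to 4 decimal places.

X=-4658258.0015 m, Y=4058331.6548 m, Z=1581228.1236 m

start: φ=14.455338°, λ=138.938904°, h=72.632 m
→ ECEF (a=6378388.000, f=1/297.0): X=-4658142.0250, Y=4057989.7147, Z=1581852.3566
→ Helmert 7p (PV): X=-4658706.2919, Y=4057939.5537, Z=1581507.0530
→ Helmert 7p (PV): X=-4658258.0015, Y=4058331.6548, Z=1581228.1236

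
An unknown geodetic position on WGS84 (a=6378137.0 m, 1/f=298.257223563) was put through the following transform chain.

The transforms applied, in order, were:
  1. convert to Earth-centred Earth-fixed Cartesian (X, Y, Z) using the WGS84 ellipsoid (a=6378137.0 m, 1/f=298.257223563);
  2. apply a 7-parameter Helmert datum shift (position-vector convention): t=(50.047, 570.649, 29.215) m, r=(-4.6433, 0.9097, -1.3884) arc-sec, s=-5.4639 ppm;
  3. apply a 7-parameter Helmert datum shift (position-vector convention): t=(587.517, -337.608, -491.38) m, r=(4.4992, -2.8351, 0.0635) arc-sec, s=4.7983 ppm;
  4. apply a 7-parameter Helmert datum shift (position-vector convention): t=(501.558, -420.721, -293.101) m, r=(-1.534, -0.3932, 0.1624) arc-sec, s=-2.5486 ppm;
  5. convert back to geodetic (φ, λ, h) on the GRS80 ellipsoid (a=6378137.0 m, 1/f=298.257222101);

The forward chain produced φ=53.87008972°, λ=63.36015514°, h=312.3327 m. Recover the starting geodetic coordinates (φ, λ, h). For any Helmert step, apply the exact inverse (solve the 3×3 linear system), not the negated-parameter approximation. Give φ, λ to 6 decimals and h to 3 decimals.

φ=53.876705°, λ=63.376169°, h=740.732 m

start: φ=53.870090°, λ=63.360155°, h=312.333 m
→ ECEF (a=6378137.000, f=1/298.257222101): X=1689986.4855, Y=3368971.1798, Z=5128483.7577
→ Helmert⁻¹: X=1689501.6632, Y=3369361.0147, Z=5128811.7673
→ Helmert⁻¹: X=1688977.5801, Y=3369793.8155, Z=5129181.8162
→ Helmert⁻¹: X=1688891.4612, Y=3369137.4772, Z=5129263.9190
→ geod (Bowring, a=6378137.000): φ=53.87670500°, λ=63.37616900°, h=740.7320 m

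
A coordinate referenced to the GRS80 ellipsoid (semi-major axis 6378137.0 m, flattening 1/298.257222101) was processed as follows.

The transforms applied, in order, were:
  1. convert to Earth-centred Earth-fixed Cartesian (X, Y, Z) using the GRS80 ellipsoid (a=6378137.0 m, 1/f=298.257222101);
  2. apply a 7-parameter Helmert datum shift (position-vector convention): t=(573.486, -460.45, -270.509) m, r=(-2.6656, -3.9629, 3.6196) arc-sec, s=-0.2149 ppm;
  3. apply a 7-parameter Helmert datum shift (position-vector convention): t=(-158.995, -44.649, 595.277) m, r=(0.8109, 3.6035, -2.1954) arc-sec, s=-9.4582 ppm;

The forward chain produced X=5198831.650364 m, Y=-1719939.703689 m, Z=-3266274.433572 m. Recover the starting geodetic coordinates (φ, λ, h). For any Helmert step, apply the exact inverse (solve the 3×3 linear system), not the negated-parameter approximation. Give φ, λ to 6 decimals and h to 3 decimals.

start: X=5198831.6504, Y=-1719939.7037, Z=-3266274.4336 m
→ Helmert⁻¹: X=5199115.1964, Y=-1719868.8276, Z=-3266803.0183
→ Helmert⁻¹: X=5198449.8928, Y=-1719457.7555, Z=-3266655.3083
→ geod (Bowring, a=6378137.000): φ=-30.98988500°, λ=-18.30233300°, h=3346.5760 m

φ=-30.989885°, λ=-18.302333°, h=3346.576 m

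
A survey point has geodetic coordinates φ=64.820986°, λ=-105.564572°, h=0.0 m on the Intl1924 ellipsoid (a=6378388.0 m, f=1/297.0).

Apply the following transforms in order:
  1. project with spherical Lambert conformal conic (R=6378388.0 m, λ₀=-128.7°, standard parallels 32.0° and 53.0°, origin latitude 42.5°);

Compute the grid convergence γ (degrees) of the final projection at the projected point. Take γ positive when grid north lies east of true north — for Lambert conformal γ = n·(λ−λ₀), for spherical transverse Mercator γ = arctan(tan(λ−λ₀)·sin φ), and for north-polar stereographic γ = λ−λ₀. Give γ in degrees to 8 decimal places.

start: φ=64.820986°, λ=-105.564572°, h=0.000 m
→ into lcc (λ₀=-128.7°): φ=64.82098600°, λ−λ₀=23.13542800°
convergence γ = 15.71938790°

15.71938790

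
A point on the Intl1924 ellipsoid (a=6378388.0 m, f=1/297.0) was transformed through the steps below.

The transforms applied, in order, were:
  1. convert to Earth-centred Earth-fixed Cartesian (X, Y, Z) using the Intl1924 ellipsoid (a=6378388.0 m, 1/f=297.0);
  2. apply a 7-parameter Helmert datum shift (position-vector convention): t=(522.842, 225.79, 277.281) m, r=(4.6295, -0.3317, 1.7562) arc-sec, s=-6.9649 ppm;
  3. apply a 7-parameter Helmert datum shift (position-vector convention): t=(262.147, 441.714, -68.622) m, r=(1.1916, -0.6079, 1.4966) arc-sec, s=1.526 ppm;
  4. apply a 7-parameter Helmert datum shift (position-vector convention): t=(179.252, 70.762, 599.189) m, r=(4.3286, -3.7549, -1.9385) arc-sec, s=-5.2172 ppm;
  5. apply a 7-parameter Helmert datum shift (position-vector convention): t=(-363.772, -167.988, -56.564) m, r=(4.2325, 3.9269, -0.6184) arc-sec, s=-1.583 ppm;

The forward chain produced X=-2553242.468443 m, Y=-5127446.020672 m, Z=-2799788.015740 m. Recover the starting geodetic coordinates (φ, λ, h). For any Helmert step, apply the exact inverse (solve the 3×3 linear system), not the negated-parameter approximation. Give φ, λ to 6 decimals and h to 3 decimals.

φ=-26.201049°, λ=-116.473534°, h=2499.852 m

start: X=-2553242.4684, Y=-5127446.0207, Z=-2799788.0157 m
→ Helmert⁻¹: X=-2552814.0647, Y=-5127351.2514, Z=-2799679.2727
→ Helmert⁻¹: X=-2553009.4216, Y=-5127531.5205, Z=-2800138.9911
→ Helmert⁻¹: X=-2553313.1316, Y=-5127963.0590, Z=-2800028.9467
→ Helmert⁻¹: X=-2553901.9276, Y=-5128265.6710, Z=-2800206.5236
→ geod (Bowring, a=6378388.000): φ=-26.20104900°, λ=-116.47353400°, h=2499.8520 m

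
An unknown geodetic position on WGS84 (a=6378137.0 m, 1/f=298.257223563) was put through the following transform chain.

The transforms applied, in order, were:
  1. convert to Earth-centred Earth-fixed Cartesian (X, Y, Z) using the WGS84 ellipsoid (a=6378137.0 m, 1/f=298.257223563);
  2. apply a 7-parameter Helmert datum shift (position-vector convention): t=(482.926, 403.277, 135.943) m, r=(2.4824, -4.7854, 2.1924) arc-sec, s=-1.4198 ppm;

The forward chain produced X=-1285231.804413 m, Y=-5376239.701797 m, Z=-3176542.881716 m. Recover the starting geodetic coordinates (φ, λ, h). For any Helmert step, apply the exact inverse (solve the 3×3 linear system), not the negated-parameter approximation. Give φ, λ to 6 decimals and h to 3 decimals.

φ=-30.048360°, λ=-103.449832°, h=3142.535 m

start: X=-1285231.8044, Y=-5376239.7018, Z=-3176542.8817 m
→ Helmert⁻¹: X=-1285847.4026, Y=-5376675.1755, Z=-3176588.7946
→ geod (Bowring, a=6378137.000): φ=-30.04836000°, λ=-103.44983200°, h=3142.5350 m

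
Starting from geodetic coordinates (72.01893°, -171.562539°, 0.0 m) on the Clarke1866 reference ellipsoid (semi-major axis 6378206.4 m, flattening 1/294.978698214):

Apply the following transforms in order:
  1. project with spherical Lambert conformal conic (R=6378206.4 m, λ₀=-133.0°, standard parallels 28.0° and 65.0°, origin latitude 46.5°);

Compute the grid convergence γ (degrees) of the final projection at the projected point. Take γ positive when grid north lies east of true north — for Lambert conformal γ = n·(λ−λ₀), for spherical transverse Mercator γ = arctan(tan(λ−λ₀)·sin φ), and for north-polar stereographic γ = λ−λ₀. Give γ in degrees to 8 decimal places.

start: φ=72.018930°, λ=-171.562539°, h=0.000 m
→ into lcc (λ₀=-133.0°): φ=72.01893000°, λ−λ₀=-38.56253900°
convergence γ = -28.49646897°

-28.49646897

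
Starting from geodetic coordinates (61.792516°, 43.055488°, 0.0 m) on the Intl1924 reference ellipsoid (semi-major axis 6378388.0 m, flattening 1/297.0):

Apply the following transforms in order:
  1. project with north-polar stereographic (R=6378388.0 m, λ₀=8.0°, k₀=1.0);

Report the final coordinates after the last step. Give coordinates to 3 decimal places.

start: φ=61.792516°, λ=43.055488°, h=0.000 m
→ stereo (R=6378388.0, λ₀=8.0°): E=1840949.7279, N=-2623736.9602

E=1840949.728 m, N=-2623736.960 m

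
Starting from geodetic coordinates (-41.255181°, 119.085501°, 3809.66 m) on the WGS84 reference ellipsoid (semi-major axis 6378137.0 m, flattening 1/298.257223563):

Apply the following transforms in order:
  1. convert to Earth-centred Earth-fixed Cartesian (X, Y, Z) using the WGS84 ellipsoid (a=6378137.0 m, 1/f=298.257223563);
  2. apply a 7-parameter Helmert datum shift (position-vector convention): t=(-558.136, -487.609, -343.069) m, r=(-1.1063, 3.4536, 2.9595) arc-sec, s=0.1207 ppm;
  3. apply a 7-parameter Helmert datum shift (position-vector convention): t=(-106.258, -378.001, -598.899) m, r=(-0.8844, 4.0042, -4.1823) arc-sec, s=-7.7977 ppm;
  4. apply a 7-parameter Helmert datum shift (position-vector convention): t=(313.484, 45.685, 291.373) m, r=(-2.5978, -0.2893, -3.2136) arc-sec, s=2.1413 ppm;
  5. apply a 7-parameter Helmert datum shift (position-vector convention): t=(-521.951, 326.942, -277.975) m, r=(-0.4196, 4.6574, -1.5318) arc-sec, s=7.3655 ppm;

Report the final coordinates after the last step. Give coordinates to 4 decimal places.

start: φ=-41.255181°, λ=119.085501°, h=3809.660 m
→ ECEF (a=6378137.000, f=1/298.257223563): X=-2335689.1018, Y=4198905.1689, Z=-4186281.9439
→ Helmert 7p (PV): X=-2336377.8590, Y=4198362.1010, Z=-4186608.9314
→ Helmert 7p (PV): X=-2336462.0454, Y=4197980.7845, Z=-4187147.8300
→ Helmert 7p (PV): X=-2336082.2871, Y=4198019.1256, Z=-4186921.5716
→ Helmert 7p (PV): X=-2336684.8084, Y=4198385.8195, Z=-4187186.1769

X=-2336684.8084 m, Y=4198385.8195 m, Z=-4187186.1769 m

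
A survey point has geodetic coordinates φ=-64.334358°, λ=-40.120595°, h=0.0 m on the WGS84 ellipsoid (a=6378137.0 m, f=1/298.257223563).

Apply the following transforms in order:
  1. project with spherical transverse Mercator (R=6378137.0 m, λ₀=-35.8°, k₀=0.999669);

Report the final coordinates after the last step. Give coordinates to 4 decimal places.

start: φ=-64.334358°, λ=-40.120595°, h=0.000 m
→ tm (R=6378137.0, λ₀=-35.8°): E=-208123.1653, N=-7166374.9888

E=-208123.1653 m, N=-7166374.9888 m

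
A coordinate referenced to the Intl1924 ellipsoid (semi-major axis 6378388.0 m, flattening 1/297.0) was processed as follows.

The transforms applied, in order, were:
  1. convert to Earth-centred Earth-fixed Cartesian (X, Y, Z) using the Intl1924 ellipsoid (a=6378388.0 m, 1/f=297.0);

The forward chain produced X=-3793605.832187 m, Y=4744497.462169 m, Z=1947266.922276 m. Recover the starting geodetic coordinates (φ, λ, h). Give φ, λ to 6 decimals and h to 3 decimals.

start: X=-3793605.8322, Y=4744497.4622, Z=1947266.9223 m
→ geod (Bowring, a=6378388.000): φ=17.88610600°, λ=128.64513600°, h=2771.9650 m

φ=17.886106°, λ=128.645136°, h=2771.965 m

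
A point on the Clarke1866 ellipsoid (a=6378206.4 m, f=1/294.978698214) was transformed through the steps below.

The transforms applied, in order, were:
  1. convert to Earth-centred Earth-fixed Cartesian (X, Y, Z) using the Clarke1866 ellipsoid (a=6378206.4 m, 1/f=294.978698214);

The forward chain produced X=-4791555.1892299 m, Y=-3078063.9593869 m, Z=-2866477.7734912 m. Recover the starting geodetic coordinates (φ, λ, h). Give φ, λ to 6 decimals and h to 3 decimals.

φ=-26.873971°, λ=-147.283574°, h=1930.875 m

start: X=-4791555.1892, Y=-3078063.9594, Z=-2866477.7735 m
→ geod (Bowring, a=6378206.400): φ=-26.87397100°, λ=-147.28357400°, h=1930.8750 m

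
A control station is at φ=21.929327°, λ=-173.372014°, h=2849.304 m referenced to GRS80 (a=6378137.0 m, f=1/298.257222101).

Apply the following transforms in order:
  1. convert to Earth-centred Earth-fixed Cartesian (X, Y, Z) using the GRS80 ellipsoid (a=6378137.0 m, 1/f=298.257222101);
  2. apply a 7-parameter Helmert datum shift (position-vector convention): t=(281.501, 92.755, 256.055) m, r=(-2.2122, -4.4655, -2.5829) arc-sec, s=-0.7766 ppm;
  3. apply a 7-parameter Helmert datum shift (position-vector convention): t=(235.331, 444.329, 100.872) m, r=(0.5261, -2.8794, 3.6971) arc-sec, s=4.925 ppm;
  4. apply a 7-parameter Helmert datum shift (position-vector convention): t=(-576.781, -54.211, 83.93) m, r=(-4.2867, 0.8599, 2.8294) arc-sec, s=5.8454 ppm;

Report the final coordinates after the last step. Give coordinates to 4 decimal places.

start: φ=21.929327°, λ=-173.372014°, h=2849.304 m
→ ECEF (a=6378137.000, f=1/298.257222101): X=-5882475.5135, Y=-683537.5521, Z=2368219.4213
→ Helmert 7p (PV): X=-5882249.2740, Y=-683345.2052, Z=2368353.6164
→ Helmert 7p (PV): X=-5882063.7264, Y=-683015.7167, Z=2368382.2946
→ Helmert 7p (PV): X=-5882655.6476, Y=-683105.3856, Z=2368518.7856

X=-5882655.6476 m, Y=-683105.3856 m, Z=2368518.7856 m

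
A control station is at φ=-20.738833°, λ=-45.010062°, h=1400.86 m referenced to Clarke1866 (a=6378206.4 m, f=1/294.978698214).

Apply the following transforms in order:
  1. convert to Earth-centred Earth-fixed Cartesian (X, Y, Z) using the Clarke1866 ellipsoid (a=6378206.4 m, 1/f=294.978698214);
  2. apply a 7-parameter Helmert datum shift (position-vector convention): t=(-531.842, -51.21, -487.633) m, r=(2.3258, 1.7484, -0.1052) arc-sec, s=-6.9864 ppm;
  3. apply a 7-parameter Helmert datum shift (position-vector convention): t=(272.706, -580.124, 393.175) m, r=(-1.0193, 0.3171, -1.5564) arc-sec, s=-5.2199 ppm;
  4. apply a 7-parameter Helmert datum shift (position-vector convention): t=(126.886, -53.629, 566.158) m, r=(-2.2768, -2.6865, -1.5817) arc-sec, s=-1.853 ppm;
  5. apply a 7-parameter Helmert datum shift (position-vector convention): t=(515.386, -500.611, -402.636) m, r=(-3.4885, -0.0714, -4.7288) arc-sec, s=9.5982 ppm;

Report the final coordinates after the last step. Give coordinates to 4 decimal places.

X=4220024.2657 m, Y=-4222676.3284 m, Z=-2244555.4249 m

start: φ=-20.738833°, λ=-45.010062°, h=1400.860 m
→ ECEF (a=6378206.400, f=1/294.978698214): X=4219815.5912, Y=-4221297.9776, Z=-2244739.9433
→ Helmert 7p (PV): X=4219233.0875, Y=-4221296.5371, Z=-2245295.2607
→ Helmert 7p (PV): X=4219448.4656, Y=-4221897.5585, Z=-2244875.9916
→ Helmert 7p (PV): X=4219564.3966, Y=-4222000.4997, Z=-2244204.1154
→ Helmert 7p (PV): X=4220024.2657, Y=-4222676.3284, Z=-2244555.4249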